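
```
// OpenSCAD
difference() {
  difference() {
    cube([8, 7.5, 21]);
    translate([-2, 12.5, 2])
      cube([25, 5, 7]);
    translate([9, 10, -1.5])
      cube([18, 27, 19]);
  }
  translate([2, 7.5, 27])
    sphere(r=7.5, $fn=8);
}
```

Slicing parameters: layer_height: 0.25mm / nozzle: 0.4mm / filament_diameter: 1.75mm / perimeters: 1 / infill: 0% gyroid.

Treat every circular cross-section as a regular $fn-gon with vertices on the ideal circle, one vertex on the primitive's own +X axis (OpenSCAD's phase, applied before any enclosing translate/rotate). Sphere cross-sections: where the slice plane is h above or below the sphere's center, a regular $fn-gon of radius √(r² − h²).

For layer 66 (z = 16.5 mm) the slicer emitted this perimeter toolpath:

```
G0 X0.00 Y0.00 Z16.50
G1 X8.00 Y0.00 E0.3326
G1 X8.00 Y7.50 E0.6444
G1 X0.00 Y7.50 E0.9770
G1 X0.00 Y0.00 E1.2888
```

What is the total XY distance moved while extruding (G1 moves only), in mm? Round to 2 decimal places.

Sum the Euclidean lengths of each G1 segment: total = 31.00 mm.

31.00 mm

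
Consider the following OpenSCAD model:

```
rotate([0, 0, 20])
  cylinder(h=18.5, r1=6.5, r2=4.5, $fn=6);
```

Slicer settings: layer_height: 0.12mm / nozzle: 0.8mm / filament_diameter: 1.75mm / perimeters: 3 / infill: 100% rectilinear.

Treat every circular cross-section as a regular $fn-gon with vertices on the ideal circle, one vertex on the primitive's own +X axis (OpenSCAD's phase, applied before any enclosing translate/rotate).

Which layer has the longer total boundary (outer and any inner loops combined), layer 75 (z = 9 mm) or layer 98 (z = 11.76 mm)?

layer 75 (z = 9 mm)

Layer 75 (z = 9): the cone (r1=6.5→r2=4.5) has section circumradius 5.527 here — a regular 6-gon (perimeter = 2·6·5.527·sin(180°/6) = 33.16 mm); (whole slice rotated 20° about Z — lengths, areas and connectivity unchanged). So its perimeter = 33.16 mm. Layer 98 (z = 11.76): the cone (r1=6.5→r2=4.5) has section circumradius 5.229 here — a regular 6-gon (perimeter = 2·6·5.229·sin(180°/6) = 31.37 mm); (whole slice rotated 20° about Z — lengths, areas and connectivity unchanged). So its perimeter = 31.37 mm. Layer 75 is larger (33.16 vs 31.37 mm).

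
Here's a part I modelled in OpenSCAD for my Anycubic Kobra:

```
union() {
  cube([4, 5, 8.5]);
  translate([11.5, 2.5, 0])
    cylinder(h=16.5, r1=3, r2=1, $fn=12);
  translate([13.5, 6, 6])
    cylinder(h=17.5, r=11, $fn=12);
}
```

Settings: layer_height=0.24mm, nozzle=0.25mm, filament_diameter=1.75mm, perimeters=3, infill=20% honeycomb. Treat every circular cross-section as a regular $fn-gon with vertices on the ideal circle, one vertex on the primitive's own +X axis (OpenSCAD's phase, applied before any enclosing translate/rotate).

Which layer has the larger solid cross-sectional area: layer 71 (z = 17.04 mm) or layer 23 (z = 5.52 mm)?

Layer 71 (z = 17.04): the cube does not reach this height (z outside [0, 8.5]); the cone at (11.5, 2.5) is not intersected at this z (z outside [0, 16.5]); the cylinder at (13.5, 6): section is a regular 12-gon, circumradius r=11 (area = (12/2)·11.000²·sin(360°/12) = 363.00 mm²); Combining (union): only the r=11 cylinder at (13.5, 6) is present, so the union is just that shape — area = 363.00 mm². So its area = 363.00 mm². Layer 23 (z = 5.52): the cube is present — its section is the full 4×5 rectangle (area 20.00 mm²); the cone at (11.5, 2.5) (r1=3→r2=1) has section circumradius 2.331 here — a regular 12-gon (area = (12/2)·2.331²·sin(360°/12) = 16.30 mm²); the cylinder at (13.5, 6) is not intersected at this z (z outside [6, 23.5]); Merging all regions: the 2 present regions are separate (no shared area or edge), so areas and boundary lengths simply add and each stays a separate island — area = 36.30 mm². So its area = 36.30 mm². Layer 71 is larger (363.00 vs 36.30 mm²).

layer 71 (z = 17.04 mm)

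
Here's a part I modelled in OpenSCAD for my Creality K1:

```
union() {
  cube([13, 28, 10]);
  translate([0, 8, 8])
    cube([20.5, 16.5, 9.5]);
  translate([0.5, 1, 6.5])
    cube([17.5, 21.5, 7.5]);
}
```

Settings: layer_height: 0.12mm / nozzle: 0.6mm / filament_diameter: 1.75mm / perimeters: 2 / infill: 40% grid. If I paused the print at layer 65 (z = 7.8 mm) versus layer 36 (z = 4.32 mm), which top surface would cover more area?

layer 65 (z = 7.8 mm)

Layer 65 (z = 7.8): the cube is present — its section is the full 13×28 rectangle (area 364.00 mm²); the cube at (0, 8) is not intersected at this z (z outside [8, 17.5]); the 17.5×21.5 cube at (0.5, 1) contributes its full rectangle (area 376.25 mm²); Combining (union): the regions partially overlap — summed areas 740.25 mm² minus the doubly-counted overlap 268.75 mm² gives 471.50 mm² — area = 471.50 mm². So its area = 471.50 mm². Layer 36 (z = 4.32): the cube is present — its section is the full 13×28 rectangle (area 364.00 mm²); the cube at (0, 8) does not reach this height (z outside [8, 17.5]); the cube at (0.5, 1) is not intersected at this z (z outside [6.5, 14]); Merging all regions: only the 13×28 cube is present, so the union is just that shape — area = 364.00 mm². So its area = 364.00 mm². Layer 65 is larger (471.50 vs 364.00 mm²).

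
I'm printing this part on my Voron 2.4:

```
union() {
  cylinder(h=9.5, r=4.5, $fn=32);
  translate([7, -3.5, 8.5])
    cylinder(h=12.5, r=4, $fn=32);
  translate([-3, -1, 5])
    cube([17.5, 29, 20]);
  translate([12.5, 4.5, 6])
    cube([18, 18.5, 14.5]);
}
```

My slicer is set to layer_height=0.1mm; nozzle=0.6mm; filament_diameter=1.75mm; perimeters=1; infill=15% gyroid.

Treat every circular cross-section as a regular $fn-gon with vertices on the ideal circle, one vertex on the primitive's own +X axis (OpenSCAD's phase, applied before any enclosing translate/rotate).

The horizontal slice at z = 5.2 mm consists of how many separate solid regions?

At z = 5.2 mm: the cylinder: section is a regular 32-gon, circumradius r=4.5; the cylinder at (7, -3.5) is absent (z outside [8.5, 21]); the cube at (-3, -1) is present — its section is the full 17.5×29 rectangle; the cube at (12.5, 4.5) does not reach this height (z outside [6, 20.5]); Merging all regions: the regions partially overlap (shared area 35.62 mm²), so overlapping operands fuse into one piece — 1 connected region. The result has 1 disconnected region.

1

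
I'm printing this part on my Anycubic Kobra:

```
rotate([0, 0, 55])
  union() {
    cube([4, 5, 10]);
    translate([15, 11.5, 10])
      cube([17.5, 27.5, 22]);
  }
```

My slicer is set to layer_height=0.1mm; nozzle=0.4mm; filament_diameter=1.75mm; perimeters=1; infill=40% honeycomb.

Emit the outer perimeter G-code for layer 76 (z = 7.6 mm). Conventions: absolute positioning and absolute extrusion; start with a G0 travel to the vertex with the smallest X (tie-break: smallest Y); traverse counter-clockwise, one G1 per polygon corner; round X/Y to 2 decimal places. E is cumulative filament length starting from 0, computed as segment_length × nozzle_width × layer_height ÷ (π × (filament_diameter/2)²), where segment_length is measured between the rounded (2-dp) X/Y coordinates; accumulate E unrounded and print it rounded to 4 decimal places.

G0 X-4.10 Y2.87 Z7.60
G1 X0.00 Y0.00 E0.0832
G1 X2.29 Y3.28 E0.1498
G1 X-1.80 Y6.14 E0.2328
G1 X-4.10 Y2.87 E0.2992

At z = 7.6 mm: the cube (footprint 4×5) is included at this height; the cube at (15, 11.5) is not intersected at this z (z outside [10, 32]); Merging all regions: only the 4×5 cube is present, so the union is just that shape — 1 connected region; (whole slice rotated 55° about Z — lengths, areas and connectivity unchanged). The outline is a single polygon with 4 vertices. Extrusion per mm of travel: 0.4 × 0.1 / (π × 0.875²) = 0.016630. Accumulating E over each segment gives final E = 0.2992.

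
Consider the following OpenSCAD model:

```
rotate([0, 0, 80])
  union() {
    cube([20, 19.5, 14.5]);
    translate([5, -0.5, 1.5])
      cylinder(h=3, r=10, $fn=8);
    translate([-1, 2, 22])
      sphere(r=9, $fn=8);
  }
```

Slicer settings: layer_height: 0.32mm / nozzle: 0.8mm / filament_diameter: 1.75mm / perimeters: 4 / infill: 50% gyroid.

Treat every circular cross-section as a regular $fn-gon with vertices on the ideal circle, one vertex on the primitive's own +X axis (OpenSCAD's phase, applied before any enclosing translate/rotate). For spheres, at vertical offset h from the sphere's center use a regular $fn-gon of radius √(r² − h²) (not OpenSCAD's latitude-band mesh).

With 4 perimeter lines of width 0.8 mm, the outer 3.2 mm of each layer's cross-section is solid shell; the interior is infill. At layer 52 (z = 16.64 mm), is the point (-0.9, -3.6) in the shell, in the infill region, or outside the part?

infill

At z = 16.64 mm: the cube does not reach this height (z outside [0, 14.5]); the cylinder at (5, -0.5) is not intersected at this z (z outside [1.5, 4.5]); the r=9 sphere at (-1, 2) slices to a regular 8-gon of circumradius 7.230 (√(r²−h²) with h=5.36 from center); Merging all regions: only the r=9 sphere at (-1, 2) is present, so the union is just that shape — 1 connected region; (rotated 80° about Z; rotation is an isometry so areas/perimeters/island counts are preserved). Overall, the cross-section is a single solid region. Undo the 80° rotation: the query point maps to (-3.702, 0.261) in the un-rotated model frame. The nearest boundary edge runs (-8.23, 2.00)→(-6.11, -3.11); distance from the point to it = 3.52 mm. The point is inside the cross-section and 3.52 mm from the nearest boundary — more than the 3.2 mm shell width (4 × 0.8), so it's in the infill interior.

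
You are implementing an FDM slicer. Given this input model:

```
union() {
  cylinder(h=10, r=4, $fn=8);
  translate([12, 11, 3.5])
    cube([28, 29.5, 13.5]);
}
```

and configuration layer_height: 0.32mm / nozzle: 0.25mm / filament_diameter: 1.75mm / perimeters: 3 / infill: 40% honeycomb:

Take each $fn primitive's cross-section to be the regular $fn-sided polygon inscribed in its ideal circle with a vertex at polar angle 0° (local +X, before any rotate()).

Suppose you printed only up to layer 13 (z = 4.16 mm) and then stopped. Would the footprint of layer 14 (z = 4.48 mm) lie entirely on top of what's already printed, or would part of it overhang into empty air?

entirely on top

Compare the two slices. At z = 4.16: the r=4 cylinder gives a regular 8-gon of circumradius 4 (constant along its height) (area = (8/2)·4.000²·sin(360°/8) = 45.25 mm²); the cube at (12, 11) is present — its section is the full 28×29.5 rectangle (area 826.00 mm²); Taking the union: the 2 present regions are separate (no shared area or edge), so areas and boundary lengths simply add and each stays a separate island — area = 871.25 mm². At z = 4.48: the cylinder: section is a regular 8-gon, circumradius r=4 (area = (8/2)·4.000²·sin(360°/8) = 45.25 mm²); the cube at (12, 11) is present — its section is the full 28×29.5 rectangle (area 826.00 mm²); Combining (union): the 2 present regions are separate (no shared area or edge), so areas and boundary lengths simply add and each stays a separate island — area = 871.25 mm². Checking containment: the cross-section at z = 4.48 is a subset of the cross-section at z = 4.16.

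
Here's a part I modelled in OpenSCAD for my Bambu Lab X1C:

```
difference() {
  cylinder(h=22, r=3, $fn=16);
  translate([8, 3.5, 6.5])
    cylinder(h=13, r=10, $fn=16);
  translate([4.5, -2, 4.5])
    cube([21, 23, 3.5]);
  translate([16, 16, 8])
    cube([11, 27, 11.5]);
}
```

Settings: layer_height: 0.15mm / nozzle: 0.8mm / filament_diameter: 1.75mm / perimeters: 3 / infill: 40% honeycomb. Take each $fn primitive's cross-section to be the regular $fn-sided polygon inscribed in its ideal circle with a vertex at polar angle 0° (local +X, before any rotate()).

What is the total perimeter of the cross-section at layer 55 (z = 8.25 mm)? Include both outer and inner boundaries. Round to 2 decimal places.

At z = 8.25 mm: the r=3 cylinder contributes a regular 16-gon of circumradius 3 (perimeter = 2·16·3.000·sin(180°/16) = 18.73 mm); the r=10 cylinder at (8, 3.5) gives a regular 16-gon of circumradius 10 (constant along its height) (perimeter = 2·16·10.000·sin(180°/16) = 62.43 mm); the cube at (4.5, -2) is absent (z outside [4.5, 8]); the cube at (16, 16) is present — its section is the full 11×27 rectangle (perimeter 76.00 mm); Subtracting the remaining from the first: starting from the r=3 cylinder, the r=10 cylinder at (8, 3.5) partially overlaps it — only the 19.50 mm² overlap (of its 306.15 mm²) is removed, clipping the outline; the 11×27 cube at (16, 16) misses the remaining region (no effect) — boundary = 13.77 mm. Overall, the cross-section is a single solid region. Total boundary length (outer) = 13.77 mm.

13.77 mm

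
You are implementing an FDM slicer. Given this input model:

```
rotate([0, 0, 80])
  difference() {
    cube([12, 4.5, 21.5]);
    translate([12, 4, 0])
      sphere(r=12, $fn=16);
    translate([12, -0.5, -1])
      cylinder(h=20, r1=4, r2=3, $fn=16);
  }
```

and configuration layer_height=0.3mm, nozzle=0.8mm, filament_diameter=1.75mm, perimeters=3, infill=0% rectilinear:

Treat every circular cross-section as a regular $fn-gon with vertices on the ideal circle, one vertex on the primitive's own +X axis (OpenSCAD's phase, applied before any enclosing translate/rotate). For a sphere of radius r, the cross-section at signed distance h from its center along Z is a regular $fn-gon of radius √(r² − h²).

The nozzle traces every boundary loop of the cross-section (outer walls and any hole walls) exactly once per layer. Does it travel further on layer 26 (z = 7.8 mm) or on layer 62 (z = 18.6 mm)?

Layer 26 (z = 7.8): the cube (footprint 12×4.5) is included at this height (perimeter 33.00 mm); the sphere at (12, 4): section is a regular 16-gon, circumradius = √(r²−h²) = √(12²−7.8²) = 9.119 (perimeter = 2·16·9.119·sin(180°/16) = 56.93 mm); the cone at (12, -0.5) contributes a regular 16-gon of circumradius 3.560 (interpolated between r1=4 and r2=3 at t=0.440) (perimeter = 2·16·3.560·sin(180°/16) = 22.22 mm); Taking the first minus the rest: starting from the 12×4.5 cube, the r=12 sphere at (12, 4) partially overlaps it — only the 39.36 mm² overlap (of its 254.59 mm²) is removed, clipping the outline; the cone at (12, -0.5) misses the remaining region (no effect) — boundary = 16.08 mm; (whole slice rotated 80° about Z — lengths, areas and connectivity unchanged). So its perimeter = 16.08 mm. Layer 62 (z = 18.6): the cube is present — its section is the full 12×4.5 rectangle (perimeter 33.00 mm); the sphere at (12, 4) is absent (|z−center|=18.600 > r=12); the cone at (12, -0.5) (r1=4→r2=3) has section circumradius 3.020 here — a regular 16-gon (perimeter = 2·16·3.020·sin(180°/16) = 18.85 mm); After the difference (first − rest): starting from the 12×4.5 cube, the cone at (12, -0.5) partially overlaps it — only the 5.50 mm² overlap (of its 27.92 mm²) is removed, clipping the outline — boundary = 31.76 mm; (whole slice rotated 80° about Z — lengths, areas and connectivity unchanged). So its perimeter = 31.76 mm. Layer 62 is larger (31.76 vs 16.08 mm).

layer 62 (z = 18.6 mm)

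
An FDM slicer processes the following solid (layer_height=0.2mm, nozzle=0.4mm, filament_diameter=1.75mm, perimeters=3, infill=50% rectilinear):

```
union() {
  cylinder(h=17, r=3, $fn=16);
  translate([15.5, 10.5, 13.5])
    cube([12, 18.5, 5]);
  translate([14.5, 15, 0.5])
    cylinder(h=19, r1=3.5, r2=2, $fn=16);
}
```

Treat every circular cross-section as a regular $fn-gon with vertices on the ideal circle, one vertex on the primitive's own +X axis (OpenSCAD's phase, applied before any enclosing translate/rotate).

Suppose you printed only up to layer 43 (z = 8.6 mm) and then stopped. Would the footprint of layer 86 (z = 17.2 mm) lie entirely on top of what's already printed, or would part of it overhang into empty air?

Compare the two slices. At z = 8.6: the r=3 cylinder contributes a regular 16-gon of circumradius 3 (area = (16/2)·3.000²·sin(360°/16) = 27.55 mm²); the cube at (15.5, 10.5) is not intersected at this z (z outside [13.5, 18.5]); the cone at (14.5, 15): at t=0.426 of its height the radius interpolates to r₁+(r₂−r₁)t = 2.861, giving a regular 16-gon of that circumradius (area = (16/2)·2.861²·sin(360°/16) = 25.05 mm²); Merging all regions: the 2 present regions are separate (no shared area or edge), so areas and boundary lengths simply add and each stays a separate island — area = 52.60 mm². At z = 17.2: the cylinder is absent (z outside [0, 17]); the cube at (15.5, 10.5) (footprint 12×18.5) is included at this height (area 222.00 mm²); the cone at (14.5, 15) contributes a regular 16-gon of circumradius 2.182 (interpolated between r1=3.5 and r2=2 at t=0.879) (area = (16/2)·2.182²·sin(360°/16) = 14.57 mm²); Taking the union: the regions partially overlap — summed areas 236.57 mm² minus the doubly-counted overlap 3.13 mm² gives 233.44 mm² — area = 233.44 mm². Checking containment: at z = 17.2 the cross-section extends beyond the z = 8.6 cross-section by about 215.00 mm².

part overhangs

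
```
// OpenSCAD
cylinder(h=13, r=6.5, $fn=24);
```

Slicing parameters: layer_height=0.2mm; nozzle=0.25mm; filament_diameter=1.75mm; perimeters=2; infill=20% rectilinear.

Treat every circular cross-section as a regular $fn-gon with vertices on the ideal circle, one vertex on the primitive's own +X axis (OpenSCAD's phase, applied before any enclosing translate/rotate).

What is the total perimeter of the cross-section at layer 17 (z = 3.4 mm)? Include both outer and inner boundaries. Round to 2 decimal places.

40.72 mm

At z = 3.4 mm: the cylinder: section is a regular 24-gon, circumradius r=6.5 (perimeter = 2·24·6.500·sin(180°/24) = 40.72 mm). Overall, the cross-section is a single solid region. Total boundary length (outer) = 40.72 mm.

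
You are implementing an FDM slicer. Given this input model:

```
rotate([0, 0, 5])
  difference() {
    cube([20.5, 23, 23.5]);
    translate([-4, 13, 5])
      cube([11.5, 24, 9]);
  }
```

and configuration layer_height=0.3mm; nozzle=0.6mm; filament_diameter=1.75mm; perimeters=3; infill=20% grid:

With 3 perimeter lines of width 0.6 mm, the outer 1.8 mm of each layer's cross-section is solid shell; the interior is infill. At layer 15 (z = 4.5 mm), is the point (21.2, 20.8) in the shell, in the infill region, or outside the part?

At z = 4.5 mm: the 20.5×23 cube contributes its full rectangle; the cube at (-4, 13) is not intersected at this z (z outside [5, 14]); After the difference (first − rest): none of the subtracted shapes is present at this height, so the 20.5×23 cube is unchanged — 1 connected region; (whole slice rotated 5° about Z — lengths, areas and connectivity unchanged). Overall, the cross-section is a single solid region. Undo the 5° rotation: the query point maps to (22.932, 18.873) in the un-rotated model frame. The nearest boundary edge runs (20.50, 0.00)→(20.50, 23.00); distance from the point to it = 2.43 mm. The point is not inside any of the regions above, so it lies outside the cross-section (2.43 mm from the nearest boundary).

outside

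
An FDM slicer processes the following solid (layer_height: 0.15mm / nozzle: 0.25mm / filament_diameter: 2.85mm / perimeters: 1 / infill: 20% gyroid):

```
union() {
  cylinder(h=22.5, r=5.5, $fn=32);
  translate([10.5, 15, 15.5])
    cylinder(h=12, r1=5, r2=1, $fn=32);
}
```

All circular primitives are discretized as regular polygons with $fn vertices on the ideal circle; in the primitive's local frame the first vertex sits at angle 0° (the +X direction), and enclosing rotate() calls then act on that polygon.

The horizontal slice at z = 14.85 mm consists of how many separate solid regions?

1

At z = 14.85 mm: the r=5.5 cylinder contributes a regular 32-gon of circumradius 5.5; the cone at (10.5, 15) is not intersected at this z (z outside [15.5, 27.5]); Combining (union): only the r=5.5 cylinder is present, so the union is just that shape — 1 connected region. The result has 1 disconnected region.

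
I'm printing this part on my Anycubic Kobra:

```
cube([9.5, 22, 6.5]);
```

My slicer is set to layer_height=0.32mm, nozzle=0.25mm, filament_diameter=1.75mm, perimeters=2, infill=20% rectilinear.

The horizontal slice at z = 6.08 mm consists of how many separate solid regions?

At z = 6.08 mm: the cube is present — its section is the full 9.5×22 rectangle. The result has 1 disconnected region.

1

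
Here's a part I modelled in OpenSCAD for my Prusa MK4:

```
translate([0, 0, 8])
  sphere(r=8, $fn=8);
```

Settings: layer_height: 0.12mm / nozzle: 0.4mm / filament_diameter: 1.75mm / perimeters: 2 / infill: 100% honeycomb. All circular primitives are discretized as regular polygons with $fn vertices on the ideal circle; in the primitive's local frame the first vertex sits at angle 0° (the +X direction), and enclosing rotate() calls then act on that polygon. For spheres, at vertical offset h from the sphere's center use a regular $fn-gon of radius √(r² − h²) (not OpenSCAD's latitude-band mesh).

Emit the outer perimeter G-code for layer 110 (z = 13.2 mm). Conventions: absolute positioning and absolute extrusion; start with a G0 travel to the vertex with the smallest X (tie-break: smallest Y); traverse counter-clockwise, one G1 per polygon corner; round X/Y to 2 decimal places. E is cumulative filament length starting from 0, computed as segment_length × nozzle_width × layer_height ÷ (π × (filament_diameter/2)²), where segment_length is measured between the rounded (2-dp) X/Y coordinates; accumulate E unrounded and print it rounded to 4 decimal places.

At z = 13.2 mm: the r=8 sphere contributes a regular 8-gon of circumradius √(8²−5.2²) = 6.079. The outline is a single polygon with 8 vertices. Extrusion per mm of travel: 0.4 × 0.12 / (π × 0.875²) = 0.019956. Accumulating E over each segment gives final E = 0.7430.

G0 X-6.08 Y0.00 Z13.20
G1 X-4.30 Y-4.30 E0.0929
G1 X0.00 Y-6.08 E0.1857
G1 X4.30 Y-4.30 E0.2786
G1 X6.08 Y0.00 E0.3715
G1 X4.30 Y4.30 E0.4644
G1 X0.00 Y6.08 E0.5572
G1 X-4.30 Y4.30 E0.6501
G1 X-6.08 Y0.00 E0.7430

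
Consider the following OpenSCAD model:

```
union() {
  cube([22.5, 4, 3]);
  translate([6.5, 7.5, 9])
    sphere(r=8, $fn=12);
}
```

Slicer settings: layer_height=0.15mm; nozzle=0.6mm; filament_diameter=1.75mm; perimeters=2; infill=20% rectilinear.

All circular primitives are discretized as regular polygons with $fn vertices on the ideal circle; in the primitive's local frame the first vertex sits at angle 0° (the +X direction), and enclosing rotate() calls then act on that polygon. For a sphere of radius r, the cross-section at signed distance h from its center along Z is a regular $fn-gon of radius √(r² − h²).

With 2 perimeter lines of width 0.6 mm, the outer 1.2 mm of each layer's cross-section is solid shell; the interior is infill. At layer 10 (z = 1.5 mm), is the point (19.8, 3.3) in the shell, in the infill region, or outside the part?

shell

At z = 1.5 mm: the cube (footprint 22.5×4) is included at this height; the r=8 sphere at (6.5, 7.5) slices to a regular 12-gon of circumradius 2.784 (√(r²−h²) with h=7.5 from center); Taking the union: the 2 present regions are separate (no shared area or edge), so areas and boundary lengths simply add and each stays a separate island — 2 connected regions. Overall, the cross-section has 2 separate islands. The nearest boundary edge runs (0.00, 4.00)→(22.50, 4.00); distance from the point to it = 0.70 mm. (Shell/infill is judged within the island containing the point — the largest one.) The point is inside the cross-section, 0.70 mm from the nearest boundary — within the 1.2 mm shell band (2 × 0.6).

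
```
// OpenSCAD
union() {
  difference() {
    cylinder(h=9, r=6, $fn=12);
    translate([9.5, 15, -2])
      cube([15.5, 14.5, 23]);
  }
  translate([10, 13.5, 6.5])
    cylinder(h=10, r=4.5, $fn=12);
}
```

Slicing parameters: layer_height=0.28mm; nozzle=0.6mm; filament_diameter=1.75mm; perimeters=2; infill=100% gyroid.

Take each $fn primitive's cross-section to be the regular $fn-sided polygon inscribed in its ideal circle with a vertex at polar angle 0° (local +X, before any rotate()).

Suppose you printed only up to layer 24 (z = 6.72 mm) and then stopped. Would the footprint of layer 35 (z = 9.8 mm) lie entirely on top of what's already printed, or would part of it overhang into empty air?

Compare the two slices. At z = 6.72: the r=6 cylinder contributes a regular 12-gon of circumradius 6 (area = (12/2)·6.000²·sin(360°/12) = 108.00 mm²); the 15.5×14.5 cube at (9.5, 15) contributes its full rectangle (area 224.75 mm²); Subtracting the remaining from the first: starting from the r=6 cylinder (108.00 mm²), the 15.5×14.5 cube at (9.5, 15) misses the remaining region (no effect) — area = 108.00 mm²; the r=4.5 cylinder at (10, 13.5) contributes a regular 12-gon of circumradius 4.5 (area = (12/2)·4.500²·sin(360°/12) = 60.75 mm²); Taking the union: the 2 present regions are separate (no shared area or edge), so areas and boundary lengths simply add and each stays a separate island — area = 168.75 mm². At z = 9.8: the cylinder is not intersected at this z (z outside [0, 9]); the cube at (9.5, 15) is present — its section is the full 15.5×14.5 rectangle (area 224.75 mm²); After the difference (first − rest): the first operand is absent here, so nothing remains; the r=4.5 cylinder at (10, 13.5) gives a regular 12-gon of circumradius 4.5 (constant along its height) (area = (12/2)·4.500²·sin(360°/12) = 60.75 mm²); Combining (union): only the r=4.5 cylinder at (10, 13.5) is present, so the union is just that shape — area = 60.75 mm². Checking containment: the cross-section at z = 9.8 is a subset of the cross-section at z = 6.72.

entirely on top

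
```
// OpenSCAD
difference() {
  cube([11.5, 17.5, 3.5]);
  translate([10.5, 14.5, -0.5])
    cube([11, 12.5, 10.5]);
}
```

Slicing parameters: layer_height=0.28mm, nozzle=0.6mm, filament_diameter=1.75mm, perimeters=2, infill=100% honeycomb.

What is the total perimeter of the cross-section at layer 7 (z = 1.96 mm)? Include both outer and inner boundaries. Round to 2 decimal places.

58.00 mm

At z = 1.96 mm: the cube (footprint 11.5×17.5) is included at this height (perimeter 58.00 mm); the cube at (10.5, 14.5) (footprint 11×12.5) is included at this height (perimeter 47.00 mm); Taking the first minus the rest: starting from the 11.5×17.5 cube, the 11×12.5 cube at (10.5, 14.5) partially overlaps it — only the 3.00 mm² overlap (of its 137.50 mm²) is removed, clipping the outline — boundary = 58.00 mm. Overall, the cross-section is a single solid region. Total boundary length (outer) = 58.00 mm.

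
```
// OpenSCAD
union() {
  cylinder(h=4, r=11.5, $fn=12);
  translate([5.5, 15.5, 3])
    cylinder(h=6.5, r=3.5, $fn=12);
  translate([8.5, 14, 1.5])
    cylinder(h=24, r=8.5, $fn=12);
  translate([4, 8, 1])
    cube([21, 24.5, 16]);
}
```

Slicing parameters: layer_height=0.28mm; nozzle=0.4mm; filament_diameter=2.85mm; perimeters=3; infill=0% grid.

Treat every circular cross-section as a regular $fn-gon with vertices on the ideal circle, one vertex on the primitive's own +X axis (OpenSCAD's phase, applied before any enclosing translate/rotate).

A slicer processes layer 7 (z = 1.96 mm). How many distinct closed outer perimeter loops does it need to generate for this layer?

1

At z = 1.96 mm: the r=11.5 cylinder contributes a regular 12-gon of circumradius 11.5; the cylinder at (5.5, 15.5) is not intersected at this z (z outside [3, 9.5]); the cylinder at (8.5, 14): section is a regular 12-gon, circumradius r=8.5; the cube at (4, 8) (footprint 21×24.5) is included at this height; Taking the union: the regions partially overlap (shared area 184.30 mm²), so overlapping operands fuse into one piece — 1 connected region. The result has 1 disconnected region.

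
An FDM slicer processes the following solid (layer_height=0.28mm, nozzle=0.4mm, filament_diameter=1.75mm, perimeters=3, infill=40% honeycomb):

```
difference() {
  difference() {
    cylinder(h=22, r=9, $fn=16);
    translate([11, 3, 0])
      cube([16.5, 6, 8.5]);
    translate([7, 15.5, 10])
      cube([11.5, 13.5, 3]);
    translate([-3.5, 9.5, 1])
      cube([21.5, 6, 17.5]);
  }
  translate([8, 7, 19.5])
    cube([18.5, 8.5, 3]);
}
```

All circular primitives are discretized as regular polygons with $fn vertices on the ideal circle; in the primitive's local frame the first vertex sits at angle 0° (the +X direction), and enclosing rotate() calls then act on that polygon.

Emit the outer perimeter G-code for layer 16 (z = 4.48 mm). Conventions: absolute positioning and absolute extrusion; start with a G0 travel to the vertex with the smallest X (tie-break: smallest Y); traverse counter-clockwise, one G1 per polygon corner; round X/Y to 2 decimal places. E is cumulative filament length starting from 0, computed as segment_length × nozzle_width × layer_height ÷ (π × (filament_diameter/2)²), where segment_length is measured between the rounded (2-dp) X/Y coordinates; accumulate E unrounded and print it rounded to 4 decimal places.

At z = 4.48 mm: the cylinder: section is a regular 16-gon, circumradius r=9; the cube at (11, 3) is present — its section is the full 16.5×6 rectangle; the cube at (7, 15.5) is absent (z outside [10, 13]); the cube at (-3.5, 9.5) (footprint 21.5×6) is included at this height; After the difference (first − rest): starting from the r=9 cylinder, the 16.5×6 cube at (11, 3) misses the remaining region (no effect); the 21.5×6 cube at (-3.5, 9.5) misses the remaining region (no effect) — 1 connected region; the cube at (8, 7) is absent (z outside [19.5, 22.5]); After the difference (first − rest): none of the subtracted shapes is present at this height, so the result so far is unchanged — 1 connected region. The outline is a single polygon with 16 vertices. Extrusion per mm of travel: 0.4 × 0.28 / (π × 0.875²) = 0.046564. Accumulating E over each segment gives final E = 2.6150.

G0 X-9.00 Y0.00 Z4.48
G1 X-8.31 Y-3.44 E0.1634
G1 X-6.36 Y-6.36 E0.3269
G1 X-3.44 Y-8.31 E0.4904
G1 X0.00 Y-9.00 E0.6537
G1 X3.44 Y-8.31 E0.8171
G1 X6.36 Y-6.36 E0.9806
G1 X8.31 Y-3.44 E1.1441
G1 X9.00 Y0.00 E1.3075
G1 X8.31 Y3.44 E1.4709
G1 X6.36 Y6.36 E1.6343
G1 X3.44 Y8.31 E1.7978
G1 X0.00 Y9.00 E1.9612
G1 X-3.44 Y8.31 E2.1246
G1 X-6.36 Y6.36 E2.2881
G1 X-8.31 Y3.44 E2.4516
G1 X-9.00 Y0.00 E2.6150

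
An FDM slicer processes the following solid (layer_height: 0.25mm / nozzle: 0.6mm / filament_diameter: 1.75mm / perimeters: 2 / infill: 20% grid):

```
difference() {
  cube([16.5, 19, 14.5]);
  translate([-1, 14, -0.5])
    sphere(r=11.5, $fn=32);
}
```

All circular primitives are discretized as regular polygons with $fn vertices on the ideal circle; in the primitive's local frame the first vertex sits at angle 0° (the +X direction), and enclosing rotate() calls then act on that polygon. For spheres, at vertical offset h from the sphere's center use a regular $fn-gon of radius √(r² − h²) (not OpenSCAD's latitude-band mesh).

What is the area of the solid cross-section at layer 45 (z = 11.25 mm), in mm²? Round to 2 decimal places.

313.50 mm²

At z = 11.25 mm: the cube is present — its section is the full 16.5×19 rectangle (area 313.50 mm²); the sphere at (-1, 14) is not intersected at this z (|z−center|=11.750 > r=11.5); Subtracting the remaining from the first: none of the subtracted shapes is present at this height, so the 16.5×19 cube is unchanged — area = 313.50 mm². Overall, the cross-section is a single solid region. Net area = 313.50 mm².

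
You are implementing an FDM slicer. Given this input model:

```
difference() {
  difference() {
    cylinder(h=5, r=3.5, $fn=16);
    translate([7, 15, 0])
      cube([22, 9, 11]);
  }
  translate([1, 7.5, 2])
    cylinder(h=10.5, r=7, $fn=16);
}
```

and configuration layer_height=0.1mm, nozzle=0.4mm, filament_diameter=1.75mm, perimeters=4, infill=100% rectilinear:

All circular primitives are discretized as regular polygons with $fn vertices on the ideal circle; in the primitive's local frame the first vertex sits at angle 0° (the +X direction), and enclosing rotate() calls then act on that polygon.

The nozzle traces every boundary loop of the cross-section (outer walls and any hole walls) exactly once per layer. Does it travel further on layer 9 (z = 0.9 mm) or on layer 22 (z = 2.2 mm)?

layer 9 (z = 0.9 mm)

Layer 9 (z = 0.9): the r=3.5 cylinder gives a regular 16-gon of circumradius 3.5 (constant along its height) (perimeter = 2·16·3.500·sin(180°/16) = 21.85 mm); the cube at (7, 15) is present — its section is the full 22×9 rectangle (perimeter 62.00 mm); Taking the first minus the rest: starting from the r=3.5 cylinder, the 22×9 cube at (7, 15) misses the remaining region (no effect) — boundary = 21.85 mm; the cylinder at (1, 7.5) is not intersected at this z (z outside [2, 12.5]); Subtracting the remaining from the first: none of the subtracted shapes is present at this height, so the result so far is unchanged — boundary = 21.85 mm. So its perimeter = 21.85 mm. Layer 22 (z = 2.2): the r=3.5 cylinder contributes a regular 16-gon of circumradius 3.5 (perimeter = 2·16·3.500·sin(180°/16) = 21.85 mm); the cube at (7, 15) is present — its section is the full 22×9 rectangle (perimeter 62.00 mm); Taking the first minus the rest: starting from the r=3.5 cylinder, the 22×9 cube at (7, 15) misses the remaining region (no effect) — boundary = 21.85 mm; the r=7 cylinder at (1, 7.5) gives a regular 16-gon of circumradius 7 (constant along its height) (perimeter = 2·16·7.000·sin(180°/16) = 43.70 mm); After the difference (first − rest): starting from the result so far, the r=7 cylinder at (1, 7.5) partially overlaps it — only the 12.45 mm² overlap (of its 150.01 mm²) is removed, clipping the outline — boundary = 20.43 mm. So its perimeter = 20.43 mm. Layer 9 is larger (21.85 vs 20.43 mm).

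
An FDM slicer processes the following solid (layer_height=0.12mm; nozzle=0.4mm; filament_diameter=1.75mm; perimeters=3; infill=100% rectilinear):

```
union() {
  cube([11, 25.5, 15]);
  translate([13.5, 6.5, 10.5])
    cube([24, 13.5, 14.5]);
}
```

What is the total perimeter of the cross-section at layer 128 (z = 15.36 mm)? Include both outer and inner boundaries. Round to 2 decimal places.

75.00 mm

At z = 15.36 mm: the cube is not intersected at this z (z outside [0, 15]); the 24×13.5 cube at (13.5, 6.5) contributes its full rectangle (perimeter 75.00 mm); Taking the union: only the 24×13.5 cube at (13.5, 6.5) is present, so the union is just that shape — boundary = 75.00 mm. Overall, the cross-section is a single solid region. Total boundary length (outer) = 75.00 mm.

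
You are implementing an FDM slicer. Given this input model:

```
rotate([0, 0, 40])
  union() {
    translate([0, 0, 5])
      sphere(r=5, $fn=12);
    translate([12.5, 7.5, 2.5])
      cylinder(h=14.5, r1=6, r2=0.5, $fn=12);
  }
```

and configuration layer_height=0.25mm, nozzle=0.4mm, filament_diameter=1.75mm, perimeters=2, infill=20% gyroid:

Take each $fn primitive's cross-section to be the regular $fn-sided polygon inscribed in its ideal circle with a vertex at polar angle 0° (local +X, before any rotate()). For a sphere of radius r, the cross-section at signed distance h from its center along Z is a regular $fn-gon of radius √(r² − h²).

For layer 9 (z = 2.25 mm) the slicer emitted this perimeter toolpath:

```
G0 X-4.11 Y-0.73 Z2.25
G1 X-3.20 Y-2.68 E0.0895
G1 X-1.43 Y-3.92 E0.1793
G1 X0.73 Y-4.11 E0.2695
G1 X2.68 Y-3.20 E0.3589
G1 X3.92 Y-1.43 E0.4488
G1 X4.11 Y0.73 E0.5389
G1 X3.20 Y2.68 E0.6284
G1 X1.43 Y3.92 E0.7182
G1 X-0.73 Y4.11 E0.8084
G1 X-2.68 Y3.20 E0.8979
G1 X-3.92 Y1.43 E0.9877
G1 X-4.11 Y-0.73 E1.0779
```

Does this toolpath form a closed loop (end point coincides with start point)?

Start point (G0): (-4.11, -0.73). End point (last G1): the path returns to the start — closed.

yes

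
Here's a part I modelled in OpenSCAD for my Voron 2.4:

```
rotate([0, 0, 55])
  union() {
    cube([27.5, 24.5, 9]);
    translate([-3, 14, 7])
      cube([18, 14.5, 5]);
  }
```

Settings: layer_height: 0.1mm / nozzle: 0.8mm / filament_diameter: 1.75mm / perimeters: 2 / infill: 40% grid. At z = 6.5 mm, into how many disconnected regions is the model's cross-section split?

1

At z = 6.5 mm: the cube is present — its section is the full 27.5×24.5 rectangle; the cube at (-3, 14) does not reach this height (z outside [7, 12]); Taking the union: only the 27.5×24.5 cube is present, so the union is just that shape — 1 connected region; (rotated 55° about Z; rotation is an isometry so areas/perimeters/island counts are preserved). The result has 1 disconnected region.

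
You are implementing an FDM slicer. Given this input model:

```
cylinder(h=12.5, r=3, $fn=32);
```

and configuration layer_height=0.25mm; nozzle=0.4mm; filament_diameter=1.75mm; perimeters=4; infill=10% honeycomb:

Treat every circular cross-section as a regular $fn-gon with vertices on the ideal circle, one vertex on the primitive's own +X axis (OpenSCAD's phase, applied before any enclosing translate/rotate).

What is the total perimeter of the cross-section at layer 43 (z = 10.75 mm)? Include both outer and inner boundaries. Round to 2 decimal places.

At z = 10.75 mm: the cylinder: section is a regular 32-gon, circumradius r=3 (perimeter = 2·32·3.000·sin(180°/32) = 18.82 mm). Overall, the cross-section is a single solid region. Total boundary length (outer) = 18.82 mm.

18.82 mm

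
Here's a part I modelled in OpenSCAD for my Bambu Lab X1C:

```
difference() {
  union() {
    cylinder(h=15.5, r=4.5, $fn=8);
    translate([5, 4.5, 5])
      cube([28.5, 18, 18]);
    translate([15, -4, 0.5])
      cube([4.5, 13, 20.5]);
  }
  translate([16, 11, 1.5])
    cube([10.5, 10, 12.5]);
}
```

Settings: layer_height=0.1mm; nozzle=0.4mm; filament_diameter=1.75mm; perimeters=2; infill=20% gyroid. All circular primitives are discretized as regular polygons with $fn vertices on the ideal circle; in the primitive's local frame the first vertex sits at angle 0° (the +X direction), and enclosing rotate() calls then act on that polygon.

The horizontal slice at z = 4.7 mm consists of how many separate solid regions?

2

At z = 4.7 mm: the cylinder: section is a regular 8-gon, circumradius r=4.5; the cube at (5, 4.5) is absent (z outside [5, 23]); the cube at (15, -4) (footprint 4.5×13) is included at this height; Taking the union: the 2 present regions are separate (no shared area or edge), so areas and boundary lengths simply add and each stays a separate island — 2 connected regions; the cube at (16, 11) (footprint 10.5×10) is included at this height; Taking the first minus the rest: starting from that combined region, the 10.5×10 cube at (16, 11) misses the remaining region (no effect) — 2 connected regions. The result has 2 disconnected regions.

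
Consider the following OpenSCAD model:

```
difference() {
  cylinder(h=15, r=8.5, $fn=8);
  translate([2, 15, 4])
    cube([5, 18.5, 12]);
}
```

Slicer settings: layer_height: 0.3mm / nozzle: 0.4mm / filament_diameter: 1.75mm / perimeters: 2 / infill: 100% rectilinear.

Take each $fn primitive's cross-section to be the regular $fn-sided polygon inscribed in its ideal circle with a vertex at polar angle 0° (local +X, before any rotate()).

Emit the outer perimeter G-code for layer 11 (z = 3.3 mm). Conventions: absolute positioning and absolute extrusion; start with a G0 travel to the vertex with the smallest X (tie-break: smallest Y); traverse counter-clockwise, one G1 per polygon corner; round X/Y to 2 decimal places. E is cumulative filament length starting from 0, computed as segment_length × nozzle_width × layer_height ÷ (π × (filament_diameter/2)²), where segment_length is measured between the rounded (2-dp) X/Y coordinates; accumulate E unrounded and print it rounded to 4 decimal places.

G0 X-8.50 Y0.00 Z3.30
G1 X-6.01 Y-6.01 E0.3246
G1 X0.00 Y-8.50 E0.6491
G1 X6.01 Y-6.01 E0.9737
G1 X8.50 Y0.00 E1.2982
G1 X6.01 Y6.01 E1.6228
G1 X0.00 Y8.50 E1.9473
G1 X-6.01 Y6.01 E2.2719
G1 X-8.50 Y0.00 E2.5964

At z = 3.3 mm: the r=8.5 cylinder gives a regular 8-gon of circumradius 8.5 (constant along its height); the cube at (2, 15) does not reach this height (z outside [4, 16]); Taking the first minus the rest: none of the subtracted shapes is present at this height, so the r=8.5 cylinder is unchanged — 1 connected region. The outline is a single polygon with 8 vertices. Extrusion per mm of travel: 0.4 × 0.3 / (π × 0.875²) = 0.049890. Accumulating E over each segment gives final E = 2.5964.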